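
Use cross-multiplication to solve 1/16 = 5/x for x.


Cross multiply: 1 × x = 16 × 5
1x = 80
x = 80 / 1
= 80.00

80.00


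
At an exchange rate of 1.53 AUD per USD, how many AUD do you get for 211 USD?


Amount × rate = 211 × 1.53
= 322.83 AUD

322.83 AUD


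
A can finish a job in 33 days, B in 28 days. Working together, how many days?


Rate of A = 1/33 per day
Rate of B = 1/28 per day
Combined rate = 1/33 + 1/28 = 61/924 ≈ 0.0660 per day
Days = 1 / combined rate = 924/61
≈ 15.15 days

15.15 days


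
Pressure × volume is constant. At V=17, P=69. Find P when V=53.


Inverse proportion: x × y = constant
k = 17 × 69 = 1173
y₂ = k / 53 = 1173 / 53
= 22.13

22.13


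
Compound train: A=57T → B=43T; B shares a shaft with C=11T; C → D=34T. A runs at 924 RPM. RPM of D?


Stage 1: RPM_B = RPM_A × t_A/t_B = 924 × 57/43 = 52668/43 ≈ 1224.84
B and C share a shaft → RPM_C = RPM_B
Stage 2: RPM_D = RPM_C × t_C/t_D = RPM_A × (t_A×t_C)/(t_B×t_D)
Overall ratio = (57×11)/(43×34) = 627/1462
RPM_D = 924 × 627/1462 = 579348/1462
≈ 396.27 RPM

396.27 RPM


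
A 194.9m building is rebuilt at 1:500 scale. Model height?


Model size = real / scale
= 194.9 / 500
= 0.3898 m

0.3898 m


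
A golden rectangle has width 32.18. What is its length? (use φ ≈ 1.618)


φ = (1 + √5) / 2 ≈ 1.618
Length = width × φ = 32.18 × 1.618 = 52.06724
≈ 52.07

52.07


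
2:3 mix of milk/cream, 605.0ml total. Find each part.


Total parts = 2 + 3 = 5
milk: 605.0 × 2/5 = 242.0ml
cream: 605.0 × 3/5 = 363.0ml
= 242.0ml and 363.0ml

242.0ml and 363.0ml


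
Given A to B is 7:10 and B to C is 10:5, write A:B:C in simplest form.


Match B: multiply A:B by 10 → 70:100
Multiply B:C by 10 → 100:50
Combined: 70:100:50
GCD = 10
= 7:10:5

7:10:5


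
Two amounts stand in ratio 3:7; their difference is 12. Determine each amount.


Let A = 3k, B = 7k.
7k - 3k = 12
4k = 12 → k = 12/4 = 3
A = 3×3 = 9, B = 7×3 = 21
= A = 9, B = 21

A = 9, B = 21


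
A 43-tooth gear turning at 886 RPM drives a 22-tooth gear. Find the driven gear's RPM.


Gear ratio = 43:22 = 43:22
RPM_B = RPM_A × (teeth_A / teeth_B)
= 886 × (43/22)
= 1731.7 RPM

1731.7 RPM


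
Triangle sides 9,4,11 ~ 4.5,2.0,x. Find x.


Scale factor = 4.5/9 = 0.5
Missing side = 11 × 0.5
= 5.5

5.5


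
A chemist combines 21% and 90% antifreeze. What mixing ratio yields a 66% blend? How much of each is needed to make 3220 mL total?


Let x parts of 21% mix with y parts of 90%.
21x + 90y = 66(x + y)
21x + 90y = 66x + 66y
x(21 - 66) = y(66 - 90)
x/y = (90 - 66)/(66 - 21) = 24/45
Simplify: 8:15
Total parts = 23; one part = 3220/23 = 140.00 mL
21% solution: 8×140.00 = 1120.00 mL
90% solution: 15×140.00 = 2100.00 mL
= ratio 8:15; 1120.00 mL and 2100.00 mL

ratio 8:15; 1120.00 mL and 2100.00 mL


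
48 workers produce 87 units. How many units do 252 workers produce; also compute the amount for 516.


Direct proportion: y/x = constant
k = 87/48 = 1.8125
y at x=252: k × 252 = 87 × 252 / 48 = 21924/48 = 456.75
y at x=516: k × 516 = 87 × 516 / 48 = 44892/48 = 935.25
= 456.75 and 935.25

456.75 and 935.25


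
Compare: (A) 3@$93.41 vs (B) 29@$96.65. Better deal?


Deal A: $93.41/3 = $31.1367/unit
Deal B: $96.65/29 = $3.3328/unit
B is cheaper per unit
= Deal B

Deal B


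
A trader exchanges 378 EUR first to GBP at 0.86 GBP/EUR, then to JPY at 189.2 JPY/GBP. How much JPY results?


Step 1: 378 EUR × 0.86 = 325.08 GBP
Step 2: 325.08 GBP × 189.2 = 61505.14 JPY
Implied rate EUR→JPY = 0.86 × 189.2 = 162.7120
= 61505.14 JPY

61505.14 JPY


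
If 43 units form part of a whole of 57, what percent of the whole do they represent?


Percentage = (part / whole) × 100
= (43 / 57) × 100
≈ 75.44%

75.44%


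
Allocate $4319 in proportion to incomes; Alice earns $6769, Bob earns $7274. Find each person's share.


Total income = 6769 + 7274 = $14043
Alice: $4319 × 6769/14043 = $2081.84
Bob: $4319 × 7274/14043 = $2237.16
= Alice: $2081.84, Bob: $2237.16

Alice: $2081.84, Bob: $2237.16


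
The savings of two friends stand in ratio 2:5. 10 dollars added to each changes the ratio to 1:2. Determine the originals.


Let A = 2k, B = 5k.
(2k + 10) / (5k + 10) = 1/2
Cross-multiply: 2(2k + 10) = 1(5k + 10)
4k + 20 = 5k + 10
4k - 5k = 10 - 20
-1k = -10
k = -10/-1 = 10
A = 2×10 = 20, B = 5×10 = 50
= A = 20, B = 50

A = 20, B = 50


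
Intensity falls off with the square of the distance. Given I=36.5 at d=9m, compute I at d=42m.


I₁d₁² = I₂d₂²
I₂ = I₁ × (d₁/d₂)²
= 36.5 × (9/42)²
= 36.5 × 81/1764
= 2956.5/1764
≈ 1.6760

1.6760


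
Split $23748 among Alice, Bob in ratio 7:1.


Total parts = 7 + 1 = 8
Alice: 23748 × 7/8 = 20779.50
Bob: 23748 × 1/8 = 2968.50
= Alice: $20779.50, Bob: $2968.50

Alice: $20779.50, Bob: $2968.50


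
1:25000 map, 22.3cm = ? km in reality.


Real distance = map distance × scale
= 22.3cm × 25000
= 557500 cm = 5575.0 m
= 5.575 km

5.575 km


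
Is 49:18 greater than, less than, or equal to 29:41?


49/18 = 2.7222
29/41 = 0.7073
2.7222 > 0.7073, so 49:18 is greater
= greater than

greater than


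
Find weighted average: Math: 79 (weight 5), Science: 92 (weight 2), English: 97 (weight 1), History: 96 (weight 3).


Numerator = 79×5 + 92×2 + 97×1 + 96×3
= 395 + 184 + 97 + 288
= 964
Total weight = 11
Weighted avg = 964/11
= 87.64

87.64


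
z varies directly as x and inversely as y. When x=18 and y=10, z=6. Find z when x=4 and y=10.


z = k·x/y
Solve for k using the known point: k = z·y/x = 6×10/18 = 60/18 ≈ 3.3333
Now evaluate at x=4, y=10:
z = k × 4 / 10 = (60 × 4) / (18 × 10) = 240/180
≈ 1.3333

1.3333


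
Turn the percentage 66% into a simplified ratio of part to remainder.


66% means 66 parts out of 100; remainder = 34
Part : remainder = 66:34
GCD = 2
= 33:17

33:17


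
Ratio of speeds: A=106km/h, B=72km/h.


Ratio = 106:72
GCD = 2
Simplified = 53:36
Time ratio (same distance) = 36:53
Speed ratio = 53:36

53:36


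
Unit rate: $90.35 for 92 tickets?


Unit rate = total / quantity
= 90.35 / 92
= $0.98 per unit

$0.98 per unit


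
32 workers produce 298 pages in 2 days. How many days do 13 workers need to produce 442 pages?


Days ∝ work / workers, so d₂ = d₁ × (m₁/m₂) × (w₂/w₁)
Workers factor (inverse): 32/13 ≈ 2.4615
Work factor (direct): 442/298 ≈ 1.4832
d₂ = 2 × 32/13 × 442/298 = (2 × 32 × 442) / (13 × 298) = 28288/3874
≈ 7.30 days

7.30 days


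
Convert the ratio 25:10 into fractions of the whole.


Total parts = 25 + 10 = 35
First part: 25/35 = 5/7
Second part: 10/35 = 2/7
= 5/7 and 2/7

5/7 and 2/7


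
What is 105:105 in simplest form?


GCD(105, 105) = 105
105/105 : 105/105
= 1:1

1:1


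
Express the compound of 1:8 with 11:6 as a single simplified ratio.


Compound ratio = (1×11) : (8×6)
= 11:48
GCD = 1
= 11:48

11:48


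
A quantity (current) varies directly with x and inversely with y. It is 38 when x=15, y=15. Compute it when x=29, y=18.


z = k·x/y
Solve for k using the known point: k = z·y/x = 38×15/15 = 570/15 = 38.0000
Now evaluate at x=29, y=18:
z = k × 29 / 18 = (570 × 29) / (15 × 18) = 16530/270
≈ 61.2222

61.2222


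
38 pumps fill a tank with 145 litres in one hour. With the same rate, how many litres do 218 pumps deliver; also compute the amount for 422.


Direct proportion: y/x = constant
k = 145/38 ≈ 3.8158
y at x=218: k × 218 = 145 × 218 / 38 = 31610/38 ≈ 831.84
y at x=422: k × 422 = 145 × 422 / 38 = 61190/38 ≈ 1610.26
= 831.84 and 1610.26

831.84 and 1610.26


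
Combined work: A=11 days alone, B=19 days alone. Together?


Rate of A = 1/11 per day
Rate of B = 1/19 per day
Combined rate = 1/11 + 1/19 = 30/209 ≈ 0.1435 per day
Days = 1 / combined rate = 209/30
≈ 6.97 days

6.97 days


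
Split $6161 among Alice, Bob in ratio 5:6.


Total parts = 5 + 6 = 11
Alice: 6161 × 5/11 = 2800.45
Bob: 6161 × 6/11 = 3360.55
= Alice: $2800.45, Bob: $3360.55

Alice: $2800.45, Bob: $3360.55


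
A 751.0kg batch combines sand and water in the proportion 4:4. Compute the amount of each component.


Total parts = 4 + 4 = 8
sand: 751.0 × 4/8 = 375.5kg
water: 751.0 × 4/8 = 375.5kg
= 375.5kg and 375.5kg

375.5kg and 375.5kg


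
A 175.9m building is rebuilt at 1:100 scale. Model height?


Model size = real / scale
= 175.9 / 100
= 1.7590 m

1.7590 m


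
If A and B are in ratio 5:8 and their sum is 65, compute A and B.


Let A = 5k, B = 8k.
5k + 8k = 65
13k = 65 → k = 65/13 = 5
A = 5×5 = 25, B = 8×5 = 40
= A = 25, B = 40

A = 25, B = 40


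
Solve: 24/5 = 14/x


Cross multiply: 24 × x = 5 × 14
24x = 70
x = 70 / 24
= 2.92

2.92


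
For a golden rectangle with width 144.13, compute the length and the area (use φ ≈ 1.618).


φ = (1 + √5) / 2 ≈ 1.618
Length = width × φ = 144.13 × 1.618 = 233.20234
≈ 233.20
Area = width × length = 144.13 × 233.20234 = 33611.4532642 ≈ 33611.45
= Length: 233.20, Area: 33611.45

Length: 233.20, Area: 33611.45


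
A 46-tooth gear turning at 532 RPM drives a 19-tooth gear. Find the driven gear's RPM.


Gear ratio = 46:19 = 46:19
RPM_B = RPM_A × (teeth_A / teeth_B)
= 532 × (46/19)
= 1288.0 RPM

1288.0 RPM


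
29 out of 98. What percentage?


Percentage = (part / whole) × 100
= (29 / 98) × 100
≈ 29.59%

29.59%


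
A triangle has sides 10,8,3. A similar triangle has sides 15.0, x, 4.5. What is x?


Scale factor = 15.0/10 = 1.5
Missing side = 8 × 1.5
= 12.0

12.0


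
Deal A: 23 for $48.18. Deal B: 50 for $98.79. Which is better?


Deal A: $48.18/23 = $2.0948/unit
Deal B: $98.79/50 = $1.9758/unit
B is cheaper per unit
= Deal B

Deal B


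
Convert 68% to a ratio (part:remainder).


68% means 68 parts out of 100; remainder = 32
Part : remainder = 68:32
GCD = 4
= 17:8

17:8


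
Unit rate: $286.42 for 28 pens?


Unit rate = total / quantity
= 286.42 / 28
= $10.23 per unit

$10.23 per unit


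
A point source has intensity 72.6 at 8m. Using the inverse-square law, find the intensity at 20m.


I₁d₁² = I₂d₂²
I₂ = I₁ × (d₁/d₂)²
= 72.6 × (8/20)²
= 72.6 × 64/400
= 4646.4/400
= 11.6160

11.6160


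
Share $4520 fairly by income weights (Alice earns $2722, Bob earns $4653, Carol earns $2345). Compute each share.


Total income = 2722 + 4653 + 2345 = $9720
Alice: $4520 × 2722/9720 = $1265.79
Bob: $4520 × 4653/9720 = $2163.74
Carol: $4520 × 2345/9720 = $1090.47
= Alice: $1265.79, Bob: $2163.74, Carol: $1090.47

Alice: $1265.79, Bob: $2163.74, Carol: $1090.47


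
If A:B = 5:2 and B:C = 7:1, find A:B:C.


Match B: multiply A:B by 7 → 35:14
Multiply B:C by 2 → 14:2
Combined: 35:14:2
GCD = 1
= 35:14:2

35:14:2


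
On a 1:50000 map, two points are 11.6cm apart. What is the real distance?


Real distance = map distance × scale
= 11.6cm × 50000
= 580000 cm = 5800.0 m
= 5.800 km

5.800 km


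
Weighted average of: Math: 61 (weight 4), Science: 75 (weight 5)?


Numerator = 61×4 + 75×5
= 244 + 375
= 619
Total weight = 9
Weighted avg = 619/9
= 68.78

68.78


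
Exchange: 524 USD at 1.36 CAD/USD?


Amount × rate = 524 × 1.36
= 712.64 CAD

712.64 CAD


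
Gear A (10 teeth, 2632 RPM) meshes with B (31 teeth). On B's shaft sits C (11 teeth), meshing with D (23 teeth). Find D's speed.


Stage 1: RPM_B = RPM_A × t_A/t_B = 2632 × 10/31 = 26320/31 ≈ 849.03
B and C share a shaft → RPM_C = RPM_B
Stage 2: RPM_D = RPM_C × t_C/t_D = RPM_A × (t_A×t_C)/(t_B×t_D)
Overall ratio = (10×11)/(31×23) = 110/713
RPM_D = 2632 × 110/713 = 289520/713
≈ 406.06 RPM

406.06 RPM


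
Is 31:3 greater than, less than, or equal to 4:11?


31/3 = 10.3333
4/11 = 0.3636
10.3333 > 0.3636, so 31:3 is greater
= greater than

greater than


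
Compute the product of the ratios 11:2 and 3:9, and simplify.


Compound ratio = (11×3) : (2×9)
= 33:18
GCD = 3
= 11:6

11:6


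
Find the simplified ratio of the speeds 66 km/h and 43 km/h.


Ratio = 66:43
GCD = 1
Simplified = 66:43
Time ratio (same distance) = 43:66
Speed ratio = 66:43

66:43


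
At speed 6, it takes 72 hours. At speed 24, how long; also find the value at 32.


Inverse proportion: x × y = constant
k = 6 × 72 = 432
At x=24: k/24 = 18.00
At x=32: k/32 = 13.50
= 18.00 and 13.50

18.00 and 13.50


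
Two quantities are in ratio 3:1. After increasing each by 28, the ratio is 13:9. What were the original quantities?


Let A = 3k, B = 1k.
(3k + 28) / (1k + 28) = 13/9
Cross-multiply: 9(3k + 28) = 13(1k + 28)
27k + 252 = 13k + 364
27k - 13k = 364 - 252
14k = 112
k = 112/14 = 8
A = 3×8 = 24, B = 1×8 = 8
= A = 24, B = 8

A = 24, B = 8


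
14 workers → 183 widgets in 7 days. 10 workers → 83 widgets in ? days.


Days ∝ work / workers, so d₂ = d₁ × (m₁/m₂) × (w₂/w₁)
Workers factor (inverse): 14/10 = 1.4000
Work factor (direct): 83/183 ≈ 0.4536
d₂ = 7 × 14/10 × 83/183 = (7 × 14 × 83) / (10 × 183) = 8134/1830
≈ 4.44 days

4.44 days


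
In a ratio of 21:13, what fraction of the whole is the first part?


Total parts = 21 + 13 = 34
First part: 21/34 = 21/34
= 21/34

21/34


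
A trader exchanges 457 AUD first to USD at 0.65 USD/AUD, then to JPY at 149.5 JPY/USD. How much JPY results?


Step 1: 457 AUD × 0.65 = 297.05 USD
Step 2: 297.05 USD × 149.5 = 44408.98 JPY
Implied rate AUD→JPY = 0.65 × 149.5 = 97.1750
= 44408.98 JPY

44408.98 JPY


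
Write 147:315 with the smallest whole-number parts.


GCD(147, 315) = 21
147/21 : 315/21
= 7:15

7:15


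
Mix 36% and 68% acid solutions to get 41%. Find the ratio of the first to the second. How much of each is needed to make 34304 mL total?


Let x parts of 36% mix with y parts of 68%.
36x + 68y = 41(x + y)
36x + 68y = 41x + 41y
x(36 - 41) = y(41 - 68)
x/y = (68 - 41)/(41 - 36) = 27/5
Simplify: 27:5
Total parts = 32; one part = 34304/32 = 1072.00 mL
36% solution: 27×1072.00 = 28944.00 mL
68% solution: 5×1072.00 = 5360.00 mL
= ratio 27:5; 28944.00 mL and 5360.00 mL

ratio 27:5; 28944.00 mL and 5360.00 mL


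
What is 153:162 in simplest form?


GCD(153, 162) = 9
153/9 : 162/9
= 17:18

17:18


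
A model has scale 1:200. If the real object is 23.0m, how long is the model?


Model size = real / scale
= 23.0 / 200
= 0.1150 m

0.1150 m


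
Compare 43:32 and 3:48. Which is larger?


43/32 = 1.3438
3/48 = 0.0625
1.3438 > 0.0625, so 43:32 is greater
= 43:32

43:32


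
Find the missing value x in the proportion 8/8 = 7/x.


Cross multiply: 8 × x = 8 × 7
8x = 56
x = 56 / 8
= 7.00

7.00


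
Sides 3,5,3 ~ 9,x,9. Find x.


Scale factor = 9/3 = 3
Missing side = 5 × 3
= 15.0

15.0


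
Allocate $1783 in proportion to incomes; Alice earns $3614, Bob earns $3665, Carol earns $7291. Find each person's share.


Total income = 3614 + 3665 + 7291 = $14570
Alice: $1783 × 3614/14570 = $442.26
Bob: $1783 × 3665/14570 = $448.50
Carol: $1783 × 7291/14570 = $892.23
= Alice: $442.26, Bob: $448.50, Carol: $892.23

Alice: $442.26, Bob: $448.50, Carol: $892.23


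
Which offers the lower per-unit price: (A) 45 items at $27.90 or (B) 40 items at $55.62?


Deal A: $27.90/45 = $0.6200/unit
Deal B: $55.62/40 = $1.3905/unit
A is cheaper per unit
= Deal A

Deal A


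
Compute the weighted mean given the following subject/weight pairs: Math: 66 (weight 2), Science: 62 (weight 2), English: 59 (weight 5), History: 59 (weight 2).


Numerator = 66×2 + 62×2 + 59×5 + 59×2
= 132 + 124 + 295 + 118
= 669
Total weight = 11
Weighted avg = 669/11
= 60.82

60.82


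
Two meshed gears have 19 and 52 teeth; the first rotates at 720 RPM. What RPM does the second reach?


Gear ratio = 19:52 = 19:52
RPM_B = RPM_A × (teeth_A / teeth_B)
= 720 × (19/52)
= 263.1 RPM

263.1 RPM


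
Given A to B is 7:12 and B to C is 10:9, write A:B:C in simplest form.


Match B: multiply A:B by 10 → 70:120
Multiply B:C by 12 → 120:108
Combined: 70:120:108
GCD = 2
= 35:60:54

35:60:54


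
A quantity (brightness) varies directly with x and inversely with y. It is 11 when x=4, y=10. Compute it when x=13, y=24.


z = k·x/y
Solve for k using the known point: k = z·y/x = 11×10/4 = 110/4 = 27.5000
Now evaluate at x=13, y=24:
z = k × 13 / 24 = (110 × 13) / (4 × 24) = 1430/96
≈ 14.8958

14.8958


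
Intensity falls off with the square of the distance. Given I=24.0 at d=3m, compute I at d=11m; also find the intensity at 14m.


I₁d₁² = I₂d₂²
I at 11m = 24.0 × (3/11)² = 24.0 × 9/121 = 216/121 ≈ 1.7851
I at 14m = 24.0 × (3/14)² = 24.0 × 9/196 = 216/196 ≈ 1.1020
= 1.7851 and 1.1020

1.7851 and 1.1020


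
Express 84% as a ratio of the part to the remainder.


84% means 84 parts out of 100; remainder = 16
Part : remainder = 84:16
GCD = 4
= 21:4

21:4


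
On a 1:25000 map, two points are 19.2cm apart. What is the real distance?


Real distance = map distance × scale
= 19.2cm × 25000
= 480000 cm = 4800.0 m
= 4.800 km

4.800 km


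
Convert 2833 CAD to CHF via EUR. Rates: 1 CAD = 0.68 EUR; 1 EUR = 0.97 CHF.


Step 1: 2833 CAD × 0.68 = 1926.44 EUR
Step 2: 1926.44 EUR × 0.97 = 1868.65 CHF
Implied rate CAD→CHF = 0.68 × 0.97 = 0.6596
= 1868.65 CHF

1868.65 CHF


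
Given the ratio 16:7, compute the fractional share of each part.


Total parts = 16 + 7 = 23
First part: 16/23 = 16/23
Second part: 7/23 = 7/23
= 16/23 and 7/23

16/23 and 7/23


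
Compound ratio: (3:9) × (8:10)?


Compound ratio = (3×8) : (9×10)
= 24:90
GCD = 6
= 4:15

4:15


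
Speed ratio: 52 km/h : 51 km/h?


Ratio = 52:51
GCD = 1
Simplified = 52:51
Time ratio (same distance) = 51:52
Speed ratio = 52:51

52:51


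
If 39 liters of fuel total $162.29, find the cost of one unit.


Unit rate = total / quantity
= 162.29 / 39
= $4.16 per unit

$4.16 per unit


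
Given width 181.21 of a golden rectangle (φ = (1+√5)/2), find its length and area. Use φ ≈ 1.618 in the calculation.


φ = (1 + √5) / 2 ≈ 1.618
Length = width × φ = 181.21 × 1.618 = 293.19778
≈ 293.20
Area = width × length = 181.21 × 293.19778 = 53130.3697138 ≈ 53130.37
= Length: 293.20, Area: 53130.37

Length: 293.20, Area: 53130.37


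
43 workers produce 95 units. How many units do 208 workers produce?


Direct proportion: y/x = constant
k = 95/43 ≈ 2.2093
y₂ = k × 208 = 95 × 208 / 43 = 19760/43
≈ 459.53

459.53


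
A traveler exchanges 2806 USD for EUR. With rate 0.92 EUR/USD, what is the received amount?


Amount × rate = 2806 × 0.92
= 2581.52 EUR

2581.52 EUR


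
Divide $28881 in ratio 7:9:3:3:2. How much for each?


Total parts = 7 + 9 + 3 + 3 + 2 = 24
Part 1: 28881 × 7/24 = 8423.63
Part 2: 28881 × 9/24 = 10830.38
Part 3: 28881 × 3/24 = 3610.13
Part 4: 28881 × 3/24 = 3610.13
Part 5: 28881 × 2/24 = 2406.75
= Part 1: $8423.63, Part 2: $10830.38, Part 3: $3610.13, Part 4: $3610.13, Part 5: $2406.75

Part 1: $8423.63, Part 2: $10830.38, Part 3: $3610.13, Part 4: $3610.13, Part 5: $2406.75


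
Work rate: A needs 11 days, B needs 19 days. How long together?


Rate of A = 1/11 per day
Rate of B = 1/19 per day
Combined rate = 1/11 + 1/19 = 30/209 ≈ 0.1435 per day
Days = 1 / combined rate = 209/30
≈ 6.97 days

6.97 days


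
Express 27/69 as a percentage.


Percentage = (part / whole) × 100
= (27 / 69) × 100
≈ 39.13%

39.13%


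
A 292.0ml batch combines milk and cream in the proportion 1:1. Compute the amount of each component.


Total parts = 1 + 1 = 2
milk: 292.0 × 1/2 = 146.0ml
cream: 292.0 × 1/2 = 146.0ml
= 146.0ml and 146.0ml

146.0ml and 146.0ml


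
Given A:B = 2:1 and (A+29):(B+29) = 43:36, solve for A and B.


Let A = 2k, B = 1k.
(2k + 29) / (1k + 29) = 43/36
Cross-multiply: 36(2k + 29) = 43(1k + 29)
72k + 1044 = 43k + 1247
72k - 43k = 1247 - 1044
29k = 203
k = 203/29 = 7
A = 2×7 = 14, B = 1×7 = 7
= A = 14, B = 7

A = 14, B = 7


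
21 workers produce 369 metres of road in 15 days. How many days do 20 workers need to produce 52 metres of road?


Days ∝ work / workers, so d₂ = d₁ × (m₁/m₂) × (w₂/w₁)
Workers factor (inverse): 21/20 = 1.0500
Work factor (direct): 52/369 ≈ 0.1409
d₂ = 15 × 21/20 × 52/369 = (15 × 21 × 52) / (20 × 369) = 16380/7380
≈ 2.22 days

2.22 days


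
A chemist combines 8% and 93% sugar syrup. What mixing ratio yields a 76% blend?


Let x parts of 8% mix with y parts of 93%.
8x + 93y = 76(x + y)
8x + 93y = 76x + 76y
x(8 - 76) = y(76 - 93)
x/y = (93 - 76)/(76 - 8) = 17/68
Simplify: 1:4
= 1:4

1:4


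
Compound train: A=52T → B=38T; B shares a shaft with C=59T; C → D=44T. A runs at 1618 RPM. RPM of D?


Stage 1: RPM_B = RPM_A × t_A/t_B = 1618 × 52/38 = 84136/38 ≈ 2214.11
B and C share a shaft → RPM_C = RPM_B
Stage 2: RPM_D = RPM_C × t_C/t_D = RPM_A × (t_A×t_C)/(t_B×t_D)
Overall ratio = (52×59)/(38×44) = 3068/1672
RPM_D = 1618 × 3068/1672 = 4964024/1672
≈ 2968.91 RPM

2968.91 RPM


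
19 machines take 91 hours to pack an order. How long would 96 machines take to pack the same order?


Inverse proportion: x × y = constant
k = 19 × 91 = 1729
y₂ = k / 96 = 1729 / 96
= 18.01

18.01


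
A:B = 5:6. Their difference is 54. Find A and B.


Let A = 5k, B = 6k.
6k - 5k = 54
1k = 54 → k = 54/1 = 54
A = 5×54 = 270, B = 6×54 = 324
= A = 270, B = 324

A = 270, B = 324


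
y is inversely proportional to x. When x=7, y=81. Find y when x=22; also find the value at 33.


Inverse proportion: x × y = constant
k = 7 × 81 = 567
At x=22: k/22 = 25.77
At x=33: k/33 = 17.18
= 25.77 and 17.18

25.77 and 17.18


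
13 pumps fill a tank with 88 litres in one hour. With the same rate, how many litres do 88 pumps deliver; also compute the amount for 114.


Direct proportion: y/x = constant
k = 88/13 ≈ 6.7692
y at x=88: k × 88 = 88 × 88 / 13 = 7744/13 ≈ 595.69
y at x=114: k × 114 = 88 × 114 / 13 = 10032/13 ≈ 771.69
= 595.69 and 771.69

595.69 and 771.69


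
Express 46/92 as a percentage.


Percentage = (part / whole) × 100
= (46 / 92) × 100
= 50.00%

50.00%


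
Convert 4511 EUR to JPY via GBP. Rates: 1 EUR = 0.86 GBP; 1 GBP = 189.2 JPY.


Step 1: 4511 EUR × 0.86 = 3879.46 GBP
Step 2: 3879.46 GBP × 189.2 = 733993.83 JPY
Implied rate EUR→JPY = 0.86 × 189.2 = 162.7120
= 733993.83 JPY

733993.83 JPY


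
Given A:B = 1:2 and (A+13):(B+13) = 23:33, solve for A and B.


Let A = 1k, B = 2k.
(1k + 13) / (2k + 13) = 23/33
Cross-multiply: 33(1k + 13) = 23(2k + 13)
33k + 429 = 46k + 299
33k - 46k = 299 - 429
-13k = -130
k = -130/-13 = 10
A = 1×10 = 10, B = 2×10 = 20
= A = 10, B = 20

A = 10, B = 20


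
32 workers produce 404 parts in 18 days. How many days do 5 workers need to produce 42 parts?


Days ∝ work / workers, so d₂ = d₁ × (m₁/m₂) × (w₂/w₁)
Workers factor (inverse): 32/5 = 6.4000
Work factor (direct): 42/404 ≈ 0.1040
d₂ = 18 × 32/5 × 42/404 = (18 × 32 × 42) / (5 × 404) = 24192/2020
≈ 11.98 days

11.98 days


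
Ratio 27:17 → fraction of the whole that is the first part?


Total parts = 27 + 17 = 44
First part: 27/44 = 27/44
= 27/44

27/44


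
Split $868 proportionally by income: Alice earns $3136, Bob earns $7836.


Total income = 3136 + 7836 = $10972
Alice: $868 × 3136/10972 = $248.09
Bob: $868 × 7836/10972 = $619.91
= Alice: $248.09, Bob: $619.91

Alice: $248.09, Bob: $619.91


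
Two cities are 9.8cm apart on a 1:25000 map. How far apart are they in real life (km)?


Real distance = map distance × scale
= 9.8cm × 25000
= 245000 cm = 2450.0 m
= 2.450 km

2.450 km


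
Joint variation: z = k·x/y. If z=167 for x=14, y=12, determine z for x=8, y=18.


z = k·x/y
Solve for k using the known point: k = z·y/x = 167×12/14 = 2004/14 ≈ 143.1429
Now evaluate at x=8, y=18:
z = k × 8 / 18 = (2004 × 8) / (14 × 18) = 16032/252
≈ 63.6190

63.6190


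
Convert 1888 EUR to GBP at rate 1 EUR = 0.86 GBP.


Amount × rate = 1888 × 0.86
= 1623.68 GBP

1623.68 GBP


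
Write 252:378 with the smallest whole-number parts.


GCD(252, 378) = 126
252/126 : 378/126
= 2:3

2:3


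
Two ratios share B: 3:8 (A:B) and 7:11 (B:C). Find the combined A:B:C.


Match B: multiply A:B by 7 → 21:56
Multiply B:C by 8 → 56:88
Combined: 21:56:88
GCD = 1
= 21:56:88

21:56:88


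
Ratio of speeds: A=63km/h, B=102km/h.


Ratio = 63:102
GCD = 3
Simplified = 21:34
Time ratio (same distance) = 34:21
Speed ratio = 21:34

21:34


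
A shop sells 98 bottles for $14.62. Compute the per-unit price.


Unit rate = total / quantity
= 14.62 / 98
= $0.15 per unit

$0.15 per unit


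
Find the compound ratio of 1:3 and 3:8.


Compound ratio = (1×3) : (3×8)
= 3:24
GCD = 3
= 1:8

1:8


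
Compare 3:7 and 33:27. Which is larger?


3/7 = 0.4286
33/27 = 1.2222
0.4286 < 1.2222, so 3:7 is less
= 33:27

33:27


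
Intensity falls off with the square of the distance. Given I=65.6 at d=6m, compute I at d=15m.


I₁d₁² = I₂d₂²
I₂ = I₁ × (d₁/d₂)²
= 65.6 × (6/15)²
= 65.6 × 36/225
= 2361.6/225
= 10.4960

10.4960


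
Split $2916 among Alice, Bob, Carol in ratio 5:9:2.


Total parts = 5 + 9 + 2 = 16
Alice: 2916 × 5/16 = 911.25
Bob: 2916 × 9/16 = 1640.25
Carol: 2916 × 2/16 = 364.50
= Alice: $911.25, Bob: $1640.25, Carol: $364.50

Alice: $911.25, Bob: $1640.25, Carol: $364.50


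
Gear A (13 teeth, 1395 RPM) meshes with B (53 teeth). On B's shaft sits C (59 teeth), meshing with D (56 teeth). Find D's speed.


Stage 1: RPM_B = RPM_A × t_A/t_B = 1395 × 13/53 = 18135/53 ≈ 342.17
B and C share a shaft → RPM_C = RPM_B
Stage 2: RPM_D = RPM_C × t_C/t_D = RPM_A × (t_A×t_C)/(t_B×t_D)
Overall ratio = (13×59)/(53×56) = 767/2968
RPM_D = 1395 × 767/2968 = 1069965/2968
≈ 360.50 RPM

360.50 RPM


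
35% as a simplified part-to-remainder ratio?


35% means 35 parts out of 100; remainder = 65
Part : remainder = 35:65
GCD = 5
= 7:13

7:13


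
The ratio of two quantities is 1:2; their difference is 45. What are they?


Let A = 1k, B = 2k.
2k - 1k = 45
1k = 45 → k = 45/1 = 45
A = 1×45 = 45, B = 2×45 = 90
= A = 45, B = 90

A = 45, B = 90


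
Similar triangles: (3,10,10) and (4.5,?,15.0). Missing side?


Scale factor = 4.5/3 = 1.5
Missing side = 10 × 1.5
= 15.0

15.0


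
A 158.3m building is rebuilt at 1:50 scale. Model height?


Model size = real / scale
= 158.3 / 50
= 3.1660 m

3.1660 m


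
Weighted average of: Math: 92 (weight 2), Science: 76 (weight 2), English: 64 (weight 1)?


Numerator = 92×2 + 76×2 + 64×1
= 184 + 152 + 64
= 400
Total weight = 5
Weighted avg = 400/5
= 80.00

80.00


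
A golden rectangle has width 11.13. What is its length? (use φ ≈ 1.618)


φ = (1 + √5) / 2 ≈ 1.618
Length = width × φ = 11.13 × 1.618 = 18.00834
≈ 18.01

18.01


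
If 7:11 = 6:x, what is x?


Cross multiply: 7 × x = 11 × 6
7x = 66
x = 66 / 7
= 9.43

9.43


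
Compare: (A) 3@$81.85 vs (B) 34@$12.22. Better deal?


Deal A: $81.85/3 = $27.2833/unit
Deal B: $12.22/34 = $0.3594/unit
B is cheaper per unit
= Deal B

Deal B


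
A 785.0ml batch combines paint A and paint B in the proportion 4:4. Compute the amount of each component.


Total parts = 4 + 4 = 8
paint A: 785.0 × 4/8 = 392.5ml
paint B: 785.0 × 4/8 = 392.5ml
= 392.5ml and 392.5ml

392.5ml and 392.5ml


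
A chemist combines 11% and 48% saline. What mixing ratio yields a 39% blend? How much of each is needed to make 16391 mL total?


Let x parts of 11% mix with y parts of 48%.
11x + 48y = 39(x + y)
11x + 48y = 39x + 39y
x(11 - 39) = y(39 - 48)
x/y = (48 - 39)/(39 - 11) = 9/28
Simplify: 9:28
Total parts = 37; one part = 16391/37 = 443.00 mL
11% solution: 9×443.00 = 3987.00 mL
48% solution: 28×443.00 = 12404.00 mL
= ratio 9:28; 3987.00 mL and 12404.00 mL

ratio 9:28; 3987.00 mL and 12404.00 mL


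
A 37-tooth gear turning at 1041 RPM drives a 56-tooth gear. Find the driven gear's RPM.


Gear ratio = 37:56 = 37:56
RPM_B = RPM_A × (teeth_A / teeth_B)
= 1041 × (37/56)
= 687.8 RPM

687.8 RPM


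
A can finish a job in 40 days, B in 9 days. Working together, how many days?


Rate of A = 1/40 per day
Rate of B = 1/9 per day
Combined rate = 1/40 + 1/9 = 49/360 ≈ 0.1361 per day
Days = 1 / combined rate = 360/49
≈ 7.35 days

7.35 days


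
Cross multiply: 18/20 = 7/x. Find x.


Cross multiply: 18 × x = 20 × 7
18x = 140
x = 140 / 18
= 7.78

7.78


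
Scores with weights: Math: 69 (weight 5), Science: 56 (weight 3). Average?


Numerator = 69×5 + 56×3
= 345 + 168
= 513
Total weight = 8
Weighted avg = 513/8
= 64.13

64.13


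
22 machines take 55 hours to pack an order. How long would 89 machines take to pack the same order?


Inverse proportion: x × y = constant
k = 22 × 55 = 1210
y₂ = k / 89 = 1210 / 89
= 13.60

13.60


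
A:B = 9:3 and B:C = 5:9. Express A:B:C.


Match B: multiply A:B by 5 → 45:15
Multiply B:C by 3 → 15:27
Combined: 45:15:27
GCD = 3
= 15:5:9

15:5:9


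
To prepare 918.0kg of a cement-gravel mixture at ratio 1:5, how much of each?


Total parts = 1 + 5 = 6
cement: 918.0 × 1/6 = 153.0kg
gravel: 918.0 × 5/6 = 765.0kg
= 153.0kg and 765.0kg

153.0kg and 765.0kg


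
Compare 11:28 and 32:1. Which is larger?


11/28 = 0.3929
32/1 = 32.0000
0.3929 < 32.0000, so 11:28 is less
= 32:1

32:1


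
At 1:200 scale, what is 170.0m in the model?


Model size = real / scale
= 170.0 / 200
= 0.8500 m

0.8500 m


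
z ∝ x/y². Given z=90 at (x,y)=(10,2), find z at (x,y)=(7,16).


z = k·x/y²
Solve for k using the known point: k = z·y²/x = 90×4/10 = 360/10 = 36.0000
Now evaluate at x=7, y=16:
z = k × 7 / 256 = (360 × 7) / (10 × 256) = 2520/2560
≈ 0.9844

0.9844


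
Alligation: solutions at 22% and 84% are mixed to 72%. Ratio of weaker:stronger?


Let x parts of 22% mix with y parts of 84%.
22x + 84y = 72(x + y)
22x + 84y = 72x + 72y
x(22 - 72) = y(72 - 84)
x/y = (84 - 72)/(72 - 22) = 12/50
Simplify: 6:25
= 6:25

6:25


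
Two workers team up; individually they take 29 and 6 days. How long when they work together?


Rate of A = 1/29 per day
Rate of B = 1/6 per day
Combined rate = 1/29 + 1/6 = 35/174 ≈ 0.2011 per day
Days = 1 / combined rate = 174/35
≈ 4.97 days

4.97 days


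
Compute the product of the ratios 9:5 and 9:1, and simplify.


Compound ratio = (9×9) : (5×1)
= 81:5
GCD = 1
= 81:5

81:5


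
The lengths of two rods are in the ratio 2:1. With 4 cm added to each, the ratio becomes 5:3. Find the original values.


Let A = 2k, B = 1k.
(2k + 4) / (1k + 4) = 5/3
Cross-multiply: 3(2k + 4) = 5(1k + 4)
6k + 12 = 5k + 20
6k - 5k = 20 - 12
1k = 8
k = 8/1 = 8
A = 2×8 = 16, B = 1×8 = 8
= A = 16, B = 8

A = 16, B = 8


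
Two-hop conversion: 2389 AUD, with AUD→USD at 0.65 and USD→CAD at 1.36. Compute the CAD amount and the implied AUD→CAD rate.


Step 1: 2389 AUD × 0.65 = 1552.85 USD
Step 2: 1552.85 USD × 1.36 = 2111.88 CAD
Implied rate AUD→CAD = 0.65 × 1.36 = 0.8840
= 2111.88 CAD; implied rate 0.8840 CAD/AUD

2111.88 CAD; implied rate 0.8840 CAD/AUD


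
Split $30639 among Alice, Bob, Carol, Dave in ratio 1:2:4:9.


Total parts = 1 + 2 + 4 + 9 = 16
Alice: 30639 × 1/16 = 1914.94
Bob: 30639 × 2/16 = 3829.88
Carol: 30639 × 4/16 = 7659.75
Dave: 30639 × 9/16 = 17234.44
= Alice: $1914.94, Bob: $3829.88, Carol: $7659.75, Dave: $17234.44

Alice: $1914.94, Bob: $3829.88, Carol: $7659.75, Dave: $17234.44


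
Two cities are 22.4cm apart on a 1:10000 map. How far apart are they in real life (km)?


Real distance = map distance × scale
= 22.4cm × 10000
= 224000 cm = 2240.0 m
= 2.240 km

2.240 km


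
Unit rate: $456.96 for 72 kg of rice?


Unit rate = total / quantity
= 456.96 / 72
= $6.35 per unit

$6.35 per unit


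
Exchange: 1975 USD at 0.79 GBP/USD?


Amount × rate = 1975 × 0.79
= 1560.25 GBP

1560.25 GBP


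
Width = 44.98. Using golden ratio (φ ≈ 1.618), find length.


φ = (1 + √5) / 2 ≈ 1.618
Length = width × φ = 44.98 × 1.618 = 72.77764
≈ 72.78

72.78


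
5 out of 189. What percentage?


Percentage = (part / whole) × 100
= (5 / 189) × 100
≈ 2.65%

2.65%


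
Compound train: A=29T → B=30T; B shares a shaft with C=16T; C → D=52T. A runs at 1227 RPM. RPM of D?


Stage 1: RPM_B = RPM_A × t_A/t_B = 1227 × 29/30 = 35583/30 = 1186.10
B and C share a shaft → RPM_C = RPM_B
Stage 2: RPM_D = RPM_C × t_C/t_D = RPM_A × (t_A×t_C)/(t_B×t_D)
Overall ratio = (29×16)/(30×52) = 464/1560
RPM_D = 1227 × 464/1560 = 569328/1560
≈ 364.95 RPM

364.95 RPM


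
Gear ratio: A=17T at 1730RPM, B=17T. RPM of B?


Gear ratio = 17:17 = 1:1
RPM_B = RPM_A × (teeth_A / teeth_B)
= 1730 × (17/17)
= 1730.0 RPM

1730.0 RPM


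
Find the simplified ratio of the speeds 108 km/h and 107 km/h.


Ratio = 108:107
GCD = 1
Simplified = 108:107
Time ratio (same distance) = 107:108
Speed ratio = 108:107

108:107


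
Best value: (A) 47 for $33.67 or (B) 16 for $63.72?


Deal A: $33.67/47 = $0.7164/unit
Deal B: $63.72/16 = $3.9825/unit
A is cheaper per unit
= Deal A

Deal A


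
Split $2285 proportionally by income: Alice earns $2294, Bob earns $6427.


Total income = 2294 + 6427 = $8721
Alice: $2285 × 2294/8721 = $601.05
Bob: $2285 × 6427/8721 = $1683.95
= Alice: $601.05, Bob: $1683.95

Alice: $601.05, Bob: $1683.95


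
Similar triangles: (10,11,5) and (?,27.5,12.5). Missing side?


Scale factor = 27.5/11 = 2.5
Missing side = 10 × 2.5
= 25.0

25.0


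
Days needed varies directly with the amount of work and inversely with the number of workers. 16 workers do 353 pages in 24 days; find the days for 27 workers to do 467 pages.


Days ∝ work / workers, so d₂ = d₁ × (m₁/m₂) × (w₂/w₁)
Workers factor (inverse): 16/27 ≈ 0.5926
Work factor (direct): 467/353 ≈ 1.3229
d₂ = 24 × 16/27 × 467/353 = (24 × 16 × 467) / (27 × 353) = 179328/9531
≈ 18.82 days

18.82 days


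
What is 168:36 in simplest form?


GCD(168, 36) = 12
168/12 : 36/12
= 14:3

14:3


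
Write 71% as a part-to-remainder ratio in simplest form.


71% means 71 parts out of 100; remainder = 29
Part : remainder = 71:29
GCD = 1
= 71:29

71:29


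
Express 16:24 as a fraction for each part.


Total parts = 16 + 24 = 40
First part: 16/40 = 2/5
Second part: 24/40 = 3/5
= 2/5 and 3/5

2/5 and 3/5


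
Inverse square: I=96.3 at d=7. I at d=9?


I₁d₁² = I₂d₂²
I₂ = I₁ × (d₁/d₂)²
= 96.3 × (7/9)²
= 96.3 × 49/81
= 4718.7/81
≈ 58.2556

58.2556


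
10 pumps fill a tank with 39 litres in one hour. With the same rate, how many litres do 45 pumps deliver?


Direct proportion: y/x = constant
k = 39/10 = 3.9000
y₂ = k × 45 = 39 × 45 / 10 = 1755/10
= 175.50

175.50


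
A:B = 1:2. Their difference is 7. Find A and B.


Let A = 1k, B = 2k.
2k - 1k = 7
1k = 7 → k = 7/1 = 7
A = 1×7 = 7, B = 2×7 = 14
= A = 7, B = 14

A = 7, B = 14


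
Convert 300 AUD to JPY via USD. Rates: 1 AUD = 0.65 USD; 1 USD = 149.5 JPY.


Step 1: 300 AUD × 0.65 = 195.00 USD
Step 2: 195.00 USD × 149.5 = 29152.50 JPY
Implied rate AUD→JPY = 0.65 × 149.5 = 97.1750
= 29152.50 JPY

29152.50 JPY


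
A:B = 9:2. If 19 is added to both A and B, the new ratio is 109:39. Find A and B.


Let A = 9k, B = 2k.
(9k + 19) / (2k + 19) = 109/39
Cross-multiply: 39(9k + 19) = 109(2k + 19)
351k + 741 = 218k + 2071
351k - 218k = 2071 - 741
133k = 1330
k = 1330/133 = 10
A = 9×10 = 90, B = 2×10 = 20
= A = 90, B = 20

A = 90, B = 20


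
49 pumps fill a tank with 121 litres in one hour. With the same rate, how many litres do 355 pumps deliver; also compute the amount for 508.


Direct proportion: y/x = constant
k = 121/49 ≈ 2.4694
y at x=355: k × 355 = 121 × 355 / 49 = 42955/49 ≈ 876.63
y at x=508: k × 508 = 121 × 508 / 49 = 61468/49 ≈ 1254.45
= 876.63 and 1254.45

876.63 and 1254.45


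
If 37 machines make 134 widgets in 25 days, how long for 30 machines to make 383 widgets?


Days ∝ work / workers, so d₂ = d₁ × (m₁/m₂) × (w₂/w₁)
Workers factor (inverse): 37/30 ≈ 1.2333
Work factor (direct): 383/134 ≈ 2.8582
d₂ = 25 × 37/30 × 383/134 = (25 × 37 × 383) / (30 × 134) = 354275/4020
≈ 88.13 days

88.13 days


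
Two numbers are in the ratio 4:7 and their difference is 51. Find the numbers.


Let A = 4k, B = 7k.
7k - 4k = 51
3k = 51 → k = 51/3 = 17
A = 4×17 = 68, B = 7×17 = 119
= A = 68, B = 119

A = 68, B = 119


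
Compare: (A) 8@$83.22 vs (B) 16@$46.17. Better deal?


Deal A: $83.22/8 = $10.4025/unit
Deal B: $46.17/16 = $2.8856/unit
B is cheaper per unit
= Deal B

Deal B


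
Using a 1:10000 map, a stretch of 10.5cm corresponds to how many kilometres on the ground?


Real distance = map distance × scale
= 10.5cm × 10000
= 105000 cm = 1050.0 m
= 1.050 km

1.050 km


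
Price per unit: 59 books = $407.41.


Unit rate = total / quantity
= 407.41 / 59
= $6.91 per unit

$6.91 per unit


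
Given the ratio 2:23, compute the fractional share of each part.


Total parts = 2 + 23 = 25
First part: 2/25 = 2/25
Second part: 23/25 = 23/25
= 2/25 and 23/25

2/25 and 23/25


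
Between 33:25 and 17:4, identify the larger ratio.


33/25 = 1.3200
17/4 = 4.2500
1.3200 < 4.2500, so 33:25 is less
= 17:4

17:4


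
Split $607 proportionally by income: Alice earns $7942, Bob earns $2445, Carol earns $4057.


Total income = 7942 + 2445 + 4057 = $14444
Alice: $607 × 7942/14444 = $333.76
Bob: $607 × 2445/14444 = $102.75
Carol: $607 × 4057/14444 = $170.49
= Alice: $333.76, Bob: $102.75, Carol: $170.49

Alice: $333.76, Bob: $102.75, Carol: $170.49


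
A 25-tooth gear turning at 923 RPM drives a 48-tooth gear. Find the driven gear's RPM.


Gear ratio = 25:48 = 25:48
RPM_B = RPM_A × (teeth_A / teeth_B)
= 923 × (25/48)
= 480.7 RPM

480.7 RPM


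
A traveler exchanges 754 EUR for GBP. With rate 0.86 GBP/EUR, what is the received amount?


Amount × rate = 754 × 0.86
= 648.44 GBP

648.44 GBP


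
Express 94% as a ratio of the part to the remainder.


94% means 94 parts out of 100; remainder = 6
Part : remainder = 94:6
GCD = 2
= 47:3

47:3


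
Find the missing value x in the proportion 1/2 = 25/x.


Cross multiply: 1 × x = 2 × 25
1x = 50
x = 50 / 1
= 50.00

50.00


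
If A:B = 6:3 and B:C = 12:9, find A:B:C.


Match B: multiply A:B by 12 → 72:36
Multiply B:C by 3 → 36:27
Combined: 72:36:27
GCD = 9
= 8:4:3

8:4:3


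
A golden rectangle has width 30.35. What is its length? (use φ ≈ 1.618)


φ = (1 + √5) / 2 ≈ 1.618
Length = width × φ = 30.35 × 1.618 = 49.1063
≈ 49.11

49.11


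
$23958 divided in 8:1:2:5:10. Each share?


Total parts = 8 + 1 + 2 + 5 + 10 = 26
Part 1: 23958 × 8/26 = 7371.69
Part 2: 23958 × 1/26 = 921.46
Part 3: 23958 × 2/26 = 1842.92
Part 4: 23958 × 5/26 = 4607.31
Part 5: 23958 × 10/26 = 9214.62
= Part 1: $7371.69, Part 2: $921.46, Part 3: $1842.92, Part 4: $4607.31, Part 5: $9214.62

Part 1: $7371.69, Part 2: $921.46, Part 3: $1842.92, Part 4: $4607.31, Part 5: $9214.62


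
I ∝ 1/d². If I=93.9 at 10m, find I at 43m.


I₁d₁² = I₂d₂²
I₂ = I₁ × (d₁/d₂)²
= 93.9 × (10/43)²
= 93.9 × 100/1849
= 9390/1849
≈ 5.0784

5.0784


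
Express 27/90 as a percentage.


Percentage = (part / whole) × 100
= (27 / 90) × 100
= 30.00%

30.00%


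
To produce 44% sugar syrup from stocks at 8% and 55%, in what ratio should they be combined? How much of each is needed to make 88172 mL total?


Let x parts of 8% mix with y parts of 55%.
8x + 55y = 44(x + y)
8x + 55y = 44x + 44y
x(8 - 44) = y(44 - 55)
x/y = (55 - 44)/(44 - 8) = 11/36
Simplify: 11:36
Total parts = 47; one part = 88172/47 = 1876.00 mL
8% solution: 11×1876.00 = 20636.00 mL
55% solution: 36×1876.00 = 67536.00 mL
= ratio 11:36; 20636.00 mL and 67536.00 mL

ratio 11:36; 20636.00 mL and 67536.00 mL
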